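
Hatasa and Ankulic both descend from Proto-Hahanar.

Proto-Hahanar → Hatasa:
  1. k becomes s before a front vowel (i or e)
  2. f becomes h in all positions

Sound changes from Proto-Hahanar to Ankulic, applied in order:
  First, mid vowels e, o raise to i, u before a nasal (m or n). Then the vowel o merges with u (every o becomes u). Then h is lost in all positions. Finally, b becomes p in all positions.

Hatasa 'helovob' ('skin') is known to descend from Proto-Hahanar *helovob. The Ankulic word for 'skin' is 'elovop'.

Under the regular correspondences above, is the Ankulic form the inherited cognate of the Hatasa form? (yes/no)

Derive the expected Ankulic reflex of *helovob:
Ankulic: *helovob > heluvub > eluvub > eluvup  (by vowel merger, h-loss, unconditioned shift)
The regular Ankulic reflex would be 'eluvup', but the attested form is 'elovop'. The correspondence is irregular, so they are not cognates (the Ankulic form has a different source).

no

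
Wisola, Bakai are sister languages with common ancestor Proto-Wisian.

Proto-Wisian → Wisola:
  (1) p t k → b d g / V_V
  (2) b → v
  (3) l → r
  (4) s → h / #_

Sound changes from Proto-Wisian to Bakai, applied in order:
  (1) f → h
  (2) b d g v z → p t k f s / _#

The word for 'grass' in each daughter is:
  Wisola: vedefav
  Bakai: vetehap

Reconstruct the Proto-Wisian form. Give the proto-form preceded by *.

*vetefab

Position 7: Wisola has v, Bakai has p. Taking the neighbouring segments as reconstructed: Wisola v could go back to *b or *v; Bakai p could go back to *p or *b — the one source consistent with every daughter is *b.
Position 5: Wisola has f, Bakai has h. Wisola preserves f here (none of its changes turn any other segment into f), so the proto-segment is *f.
Position 3: Wisola has d, Bakai has t. Taking the neighbouring segments as reconstructed: Wisola d could go back to *t or *d; Bakai t can only go back to *t — the one source consistent with every daughter is *t.
Continuing position by position gives *vetefab; check it forward:
Wisola: start from *vetefab.
  rule 1 (intervocalic voicing): vetefab → vedefab
  rule 2 (unconditioned shift): vedefab → vedefav
  rule 3: no change — vedefav
  rule 4: no change — vedefav
  ⇒ Wisola vedefav
Bakai: start from *vetefab.
  rule 1 (unconditioned shift): vetefab → vetehab
  rule 2 (final devoicing): vetehab → vetehap
  ⇒ Bakai vetehap
*vetefab is the unique common source.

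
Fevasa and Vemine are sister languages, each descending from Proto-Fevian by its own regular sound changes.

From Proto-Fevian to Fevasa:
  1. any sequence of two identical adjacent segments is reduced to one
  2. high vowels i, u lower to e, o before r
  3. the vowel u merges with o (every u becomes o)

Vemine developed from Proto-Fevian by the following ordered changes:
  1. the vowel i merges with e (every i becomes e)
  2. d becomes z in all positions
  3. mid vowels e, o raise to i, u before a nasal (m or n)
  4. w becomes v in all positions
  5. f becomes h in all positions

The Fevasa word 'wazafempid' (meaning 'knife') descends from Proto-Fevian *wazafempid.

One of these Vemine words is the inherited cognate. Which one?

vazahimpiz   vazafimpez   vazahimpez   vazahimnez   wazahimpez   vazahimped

Vemine: *wazafempid
  wazafempid → wazafemped   [vowel merger]
  wazafemped → wazafempez   [unconditioned shift]
  wazafempez → wazafimpez   [pre-nasal raising]
  wazafimpez → vazafimpez   [unconditioned shift]
  vazafimpez → vazahimpez   [unconditioned shift]
  giving Vemine vazahimpez.
Only 'vazahimpez' matches the regular Vemine development of *wazafempid.

vazahimpez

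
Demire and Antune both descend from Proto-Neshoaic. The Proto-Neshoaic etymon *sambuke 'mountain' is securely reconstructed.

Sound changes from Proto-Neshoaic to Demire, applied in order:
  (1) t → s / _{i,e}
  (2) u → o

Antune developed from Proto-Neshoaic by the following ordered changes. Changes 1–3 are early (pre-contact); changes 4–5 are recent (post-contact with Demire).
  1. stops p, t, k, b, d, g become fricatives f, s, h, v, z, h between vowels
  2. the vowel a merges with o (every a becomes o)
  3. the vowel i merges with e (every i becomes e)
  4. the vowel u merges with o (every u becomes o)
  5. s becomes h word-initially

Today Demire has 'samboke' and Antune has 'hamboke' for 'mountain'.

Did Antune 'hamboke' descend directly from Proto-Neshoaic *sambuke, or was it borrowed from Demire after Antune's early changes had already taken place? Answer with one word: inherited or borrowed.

If inherited, *sambuke would pass through all of Antune's changes:
Antune: start from *sambuke.
  rule 1 (intervocalic lenition): sambuke → sambuhe
  rule 2 (vowel merger): sambuhe → sombuhe
  rule 3: no change — sombuhe
  rule 4 (vowel merger): sombuhe → sombohe
  rule 5 (debuccalisation): sombohe → hombohe
  ⇒ Antune hombohe
If borrowed from Demire 'samboke' after the early changes, it would undergo only the recent ones:
  rule 4 (vowel merger): no change (samboke)
  rule 5 (debuccalisation): samboke → hamboke
  ⇒ as a loan: hamboke
Antune 'hamboke' matches the loan outcome 'hamboke', not the inherited 'hombohe' — it skipped the early Antune changes, so it was borrowed from Demire.

borrowed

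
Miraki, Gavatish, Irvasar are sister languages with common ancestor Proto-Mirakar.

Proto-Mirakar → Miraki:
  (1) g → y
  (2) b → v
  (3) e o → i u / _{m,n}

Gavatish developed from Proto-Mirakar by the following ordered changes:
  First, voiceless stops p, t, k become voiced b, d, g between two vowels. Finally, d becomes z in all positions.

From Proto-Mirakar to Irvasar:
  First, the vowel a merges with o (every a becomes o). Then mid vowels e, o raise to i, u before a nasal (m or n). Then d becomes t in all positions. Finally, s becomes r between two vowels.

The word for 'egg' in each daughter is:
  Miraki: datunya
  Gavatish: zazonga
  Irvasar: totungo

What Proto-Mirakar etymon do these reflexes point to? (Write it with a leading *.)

Position 4: Miraki has u, Gavatish has o, Irvasar has u. Gavatish preserves o here (none of its changes turn any other segment into o), so the proto-segment is *o.
Position 7: Miraki has a, Gavatish has a, Irvasar has o. Miraki preserves a here (none of its changes turn any other segment into a), so the proto-segment is *a.
Continuing position by position gives *datonga; check it forward:
Miraki: *datonga
  datonga → datonya   [unconditioned shift]
  datonya (rule 2 does not apply)
  datonya → datunya   [pre-nasal raising]
  giving Miraki datunya.
Gavatish: *datonga > dadonga > zazonga  (by intervocalic voicing, unconditioned shift)
Irvasar: start from *datonga.
  rule 1 (vowel merger): datonga → dotongo
  rule 2 (pre-nasal raising): dotongo → dotungo
  rule 3 (unconditioned shift): dotungo → totungo
  rule 4: no change — totungo
  ⇒ Irvasar totungo
No other proto-form is consistent with every reflex, so the reconstruction is *datonga.

*datonga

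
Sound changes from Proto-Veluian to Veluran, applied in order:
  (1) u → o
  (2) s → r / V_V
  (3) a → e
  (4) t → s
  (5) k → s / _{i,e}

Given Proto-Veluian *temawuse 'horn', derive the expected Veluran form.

Veluran: start from *temawuse.
  rule 1 (vowel merger): temawuse → temawose
  rule 2 (rhotacism): temawose → temawore
  rule 3 (vowel merger): temawore → temewore
  rule 4 (unconditioned shift): temewore → semewore
  rule 5: no change — semewore
  ⇒ Veluran semewore

semewore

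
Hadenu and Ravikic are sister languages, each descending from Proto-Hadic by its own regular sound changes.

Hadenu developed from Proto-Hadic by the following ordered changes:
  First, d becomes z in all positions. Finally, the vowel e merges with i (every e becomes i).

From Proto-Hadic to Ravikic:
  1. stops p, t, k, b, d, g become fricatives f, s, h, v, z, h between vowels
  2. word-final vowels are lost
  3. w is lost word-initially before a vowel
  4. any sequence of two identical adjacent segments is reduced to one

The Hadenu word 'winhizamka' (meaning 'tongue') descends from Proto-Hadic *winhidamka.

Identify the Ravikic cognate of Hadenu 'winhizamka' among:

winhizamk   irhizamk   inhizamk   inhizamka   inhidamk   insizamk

inhizamk

Ravikic: start from *winhidamka.
  rule 1 (intervocalic lenition): winhidamka → winhizamka
  rule 2 (apocope): winhizamka → winhizamk
  rule 3 (glide loss): winhizamk → inhizamk
  rule 4: no change — inhizamk
  ⇒ Ravikic inhizamk
Only 'inhizamk' matches the regular Ravikic development of *winhidamka.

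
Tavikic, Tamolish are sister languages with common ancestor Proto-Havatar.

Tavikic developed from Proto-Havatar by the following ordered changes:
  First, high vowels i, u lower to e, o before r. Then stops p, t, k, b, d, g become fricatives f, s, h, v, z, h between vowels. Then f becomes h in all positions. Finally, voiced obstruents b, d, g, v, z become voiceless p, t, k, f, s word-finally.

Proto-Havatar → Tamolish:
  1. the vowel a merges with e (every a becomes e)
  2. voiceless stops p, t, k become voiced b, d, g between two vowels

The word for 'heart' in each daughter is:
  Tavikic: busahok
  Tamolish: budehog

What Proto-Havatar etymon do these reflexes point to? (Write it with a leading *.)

Position 3: Tavikic has s, Tamolish has d. Taking the neighbouring segments as reconstructed: Tavikic s could go back to *t or *s; Tamolish d could go back to *t or *d — the one source consistent with every daughter is *t.
Position 4: Tavikic has a, Tamolish has e. Tavikic preserves a here (none of its changes turn any other segment into a), so the proto-segment is *a.
Position 7: Tavikic has k, Tamolish has g. Taking the neighbouring segments as reconstructed: Tavikic k could go back to *k or *g; Tamolish g can only go back to *g — the one source consistent with every daughter is *g.
This points to *butahog. Verify forward in each daughter:
Tavikic: *butahog > busahog > busahok  (by intervocalic lenition, final devoicing)
Tamolish: *butahog > butehog > budehog  (by vowel merger, intervocalic voicing)
No other proto-form is consistent with every reflex, so the reconstruction is *butahog.

*butahog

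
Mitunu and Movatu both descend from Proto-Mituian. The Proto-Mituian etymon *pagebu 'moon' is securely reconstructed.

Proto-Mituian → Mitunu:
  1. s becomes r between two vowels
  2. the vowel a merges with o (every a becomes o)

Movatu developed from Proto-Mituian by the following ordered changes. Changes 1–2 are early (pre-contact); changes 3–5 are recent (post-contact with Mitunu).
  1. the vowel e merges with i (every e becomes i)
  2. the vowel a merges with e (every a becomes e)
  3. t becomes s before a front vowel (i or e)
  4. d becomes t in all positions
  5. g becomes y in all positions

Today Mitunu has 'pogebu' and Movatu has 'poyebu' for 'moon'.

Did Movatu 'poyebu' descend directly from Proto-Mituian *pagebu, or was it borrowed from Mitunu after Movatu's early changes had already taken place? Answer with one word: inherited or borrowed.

If inherited, *pagebu would pass through all of Movatu's changes:
Movatu: *pagebu
  pagebu → pagibu   [vowel merger]
  pagibu → pegibu   [vowel merger]
  pegibu (rule 3 does not apply)
  pegibu (rule 4 does not apply)
  pegibu → peyibu   [unconditioned shift]
  giving Movatu peyibu.
If borrowed from Mitunu 'pogebu' after the early changes, it would undergo only the recent ones:
  rule 3 (palatalisation): no change (pogebu)
  rule 4 (unconditioned shift): no change (pogebu)
  rule 5 (unconditioned shift): pogebu → poyebu
  ⇒ as a loan: poyebu
Movatu 'poyebu' matches the loan outcome 'poyebu', not the inherited 'peyibu' — it skipped the early Movatu changes, so it was borrowed from Mitunu.

borrowed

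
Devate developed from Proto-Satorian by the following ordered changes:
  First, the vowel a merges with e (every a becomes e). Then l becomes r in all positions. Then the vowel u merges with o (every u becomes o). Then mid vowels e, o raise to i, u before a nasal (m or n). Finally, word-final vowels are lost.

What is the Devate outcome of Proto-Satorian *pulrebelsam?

porrebersim

Devate: *pulrebelsam
  pulrebelsam → pulrebelsem   [vowel merger]
  pulrebelsem → purrebersem   [unconditioned shift]
  purrebersem → porrebersem   [vowel merger]
  porrebersem → porrebersim   [pre-nasal raising]
  porrebersim (rule 5 does not apply)
  giving Devate porrebersim.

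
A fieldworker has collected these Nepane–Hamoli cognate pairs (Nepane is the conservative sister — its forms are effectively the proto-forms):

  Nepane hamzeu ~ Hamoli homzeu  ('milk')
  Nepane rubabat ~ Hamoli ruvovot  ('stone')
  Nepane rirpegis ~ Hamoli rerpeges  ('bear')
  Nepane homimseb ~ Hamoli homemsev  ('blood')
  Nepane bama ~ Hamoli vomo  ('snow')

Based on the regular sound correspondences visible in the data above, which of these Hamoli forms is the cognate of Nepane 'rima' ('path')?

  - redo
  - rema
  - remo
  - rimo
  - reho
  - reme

remo

homimseb ~ homemsev — Nepane i corresponds to Hamoli e after a consonant, before a nasal.
bama ~ vomo — Nepane a corresponds to Hamoli o word-finally.
Applying these to Nepane 'rima':
  rima → rema   (i→e after a consonant, before a nasal)
  rema → remo   (a→o word-finally)
So the Hamoli cognate is 'remo'.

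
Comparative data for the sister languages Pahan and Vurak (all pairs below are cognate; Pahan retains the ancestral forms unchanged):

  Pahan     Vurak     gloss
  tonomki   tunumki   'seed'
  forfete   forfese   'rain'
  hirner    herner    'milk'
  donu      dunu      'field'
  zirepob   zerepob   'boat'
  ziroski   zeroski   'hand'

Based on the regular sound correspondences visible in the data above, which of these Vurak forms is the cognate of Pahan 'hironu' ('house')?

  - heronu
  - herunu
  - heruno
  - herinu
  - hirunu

herunu

hirner ~ herner, zirepob ~ zerepob — Pahan i corresponds to Vurak e after a consonant, before r.
tonomki ~ tunumki, donu ~ dunu — Pahan o corresponds to Vurak u after a consonant, before a nasal.
Applying these to Pahan 'hironu':
  hironu → heronu   (i→e after a consonant, before r)
  heronu → herunu   (o→u after a consonant, before a nasal)
So the Vurak cognate is 'herunu'.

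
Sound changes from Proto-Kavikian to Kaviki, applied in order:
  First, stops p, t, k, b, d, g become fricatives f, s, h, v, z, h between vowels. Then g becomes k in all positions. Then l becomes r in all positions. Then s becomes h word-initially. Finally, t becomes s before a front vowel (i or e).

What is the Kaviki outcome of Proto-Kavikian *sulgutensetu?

hurkusensesu

Kaviki: *sulgutensetu
  sulgutensetu → sulgusensesu   [intervocalic lenition]
  sulgusensesu → sulkusensesu   [unconditioned shift]
  sulkusensesu → surkusensesu   [unconditioned shift]
  surkusensesu → hurkusensesu   [debuccalisation]
  hurkusensesu (rule 5 does not apply)
  giving Kaviki hurkusensesu.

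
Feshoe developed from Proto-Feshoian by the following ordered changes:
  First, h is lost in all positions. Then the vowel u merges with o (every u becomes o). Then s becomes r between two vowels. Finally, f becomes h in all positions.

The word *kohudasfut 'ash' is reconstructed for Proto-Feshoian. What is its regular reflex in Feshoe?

Feshoe: *kohudasfut
  kohudasfut → koudasfut   [h-loss]
  koudasfut → koodasfot   [vowel merger]
  koodasfot (rule 3 does not apply)
  koodasfot → koodashot   [unconditioned shift]
  giving Feshoe koodashot.

koodashot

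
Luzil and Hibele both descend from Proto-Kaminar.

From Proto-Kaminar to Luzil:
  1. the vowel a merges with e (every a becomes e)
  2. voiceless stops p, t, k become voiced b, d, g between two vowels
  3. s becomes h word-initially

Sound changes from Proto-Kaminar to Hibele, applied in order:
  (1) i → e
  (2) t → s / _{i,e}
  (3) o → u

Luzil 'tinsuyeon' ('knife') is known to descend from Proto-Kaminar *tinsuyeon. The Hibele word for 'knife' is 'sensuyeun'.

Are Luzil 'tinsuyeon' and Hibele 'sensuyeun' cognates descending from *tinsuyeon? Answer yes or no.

yes

Derive the expected Hibele reflex of *tinsuyeon:
Hibele: *tinsuyeon
  tinsuyeon → tensuyeon   [vowel merger]
  tensuyeon → sensuyeon   [palatalisation]
  sensuyeon → sensuyeun   [vowel merger]
  giving Hibele sensuyeun.
Hibele 'sensuyeun' matches the regular reflex exactly, so the pair is cognate.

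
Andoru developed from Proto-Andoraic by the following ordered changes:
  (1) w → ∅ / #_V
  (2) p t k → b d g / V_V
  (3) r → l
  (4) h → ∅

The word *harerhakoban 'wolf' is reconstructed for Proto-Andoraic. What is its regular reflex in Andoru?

alelagoban

Andoru: *harerhakoban
  harerhakoban (rule 1 does not apply)
  harerhakoban → harerhagoban   [intervocalic voicing]
  harerhagoban → halelhagoban   [unconditioned shift]
  halelhagoban → alelagoban   [h-loss]
  giving Andoru alelagoban.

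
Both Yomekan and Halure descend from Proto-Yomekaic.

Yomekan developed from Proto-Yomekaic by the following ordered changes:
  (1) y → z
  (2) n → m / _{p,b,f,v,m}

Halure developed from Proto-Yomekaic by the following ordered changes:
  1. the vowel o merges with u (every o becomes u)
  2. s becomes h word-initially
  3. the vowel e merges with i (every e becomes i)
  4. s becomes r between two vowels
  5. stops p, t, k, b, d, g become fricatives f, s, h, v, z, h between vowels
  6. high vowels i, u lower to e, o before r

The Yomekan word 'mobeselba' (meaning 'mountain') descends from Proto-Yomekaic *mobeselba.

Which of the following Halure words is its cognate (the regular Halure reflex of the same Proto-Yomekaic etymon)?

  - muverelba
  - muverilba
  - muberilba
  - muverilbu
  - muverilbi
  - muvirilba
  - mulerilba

Halure: *mobeselba > mubeselba > mubisilba > mubirilba > muvirilba > muverilba  (by vowel merger, vowel merger, rhotacism, intervocalic lenition, pre-rhotic lowering)
The other candidates each miss or misapply at least one Halure change.

muverilba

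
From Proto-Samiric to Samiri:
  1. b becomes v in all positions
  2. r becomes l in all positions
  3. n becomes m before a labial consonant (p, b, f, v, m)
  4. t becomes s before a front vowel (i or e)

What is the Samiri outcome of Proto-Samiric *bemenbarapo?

Samiri: start from *bemenbarapo.
  rule 1 (unconditioned shift): bemenbarapo → vemenvarapo
  rule 2 (unconditioned shift): vemenvarapo → vemenvalapo
  rule 3 (nasal place assimilation): vemenvalapo → vememvalapo
  rule 4: no change — vememvalapo
  ⇒ Samiri vememvalapo

vememvalapo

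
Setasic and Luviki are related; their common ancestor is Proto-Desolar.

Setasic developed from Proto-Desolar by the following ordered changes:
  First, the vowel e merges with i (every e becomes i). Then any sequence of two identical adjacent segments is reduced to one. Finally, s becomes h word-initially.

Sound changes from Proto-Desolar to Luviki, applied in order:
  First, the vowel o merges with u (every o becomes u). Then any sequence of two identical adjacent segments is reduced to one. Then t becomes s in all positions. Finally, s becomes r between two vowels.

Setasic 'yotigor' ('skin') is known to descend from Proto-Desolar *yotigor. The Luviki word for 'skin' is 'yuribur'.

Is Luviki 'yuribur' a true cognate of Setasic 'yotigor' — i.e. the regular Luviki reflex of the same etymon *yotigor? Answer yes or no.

no

Derive the expected Luviki reflex of *yotigor:
Luviki: *yotigor > yutigur > yusigur > yurigur  (by vowel merger, unconditioned shift, rhotacism)
The regular Luviki reflex would be 'yurigur', but the attested form is 'yuribur'. The correspondence is irregular, so they are not cognates (the Luviki form has a different source).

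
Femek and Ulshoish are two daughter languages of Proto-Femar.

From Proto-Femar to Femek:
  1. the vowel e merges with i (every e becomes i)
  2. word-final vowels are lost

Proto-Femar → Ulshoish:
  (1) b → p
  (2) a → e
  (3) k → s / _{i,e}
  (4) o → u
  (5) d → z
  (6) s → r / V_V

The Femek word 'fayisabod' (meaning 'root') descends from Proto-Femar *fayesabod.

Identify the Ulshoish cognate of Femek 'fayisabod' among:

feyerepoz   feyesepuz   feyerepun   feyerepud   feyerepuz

Ulshoish: *fayesabod > fayesapod > feyesepod > feyesepud > feyesepuz > feyerepuz  (by unconditioned shift, vowel merger, vowel merger, unconditioned shift, rhotacism)
Among the options, 'feyerepuz' alone shows every Ulshoish change applied in order.

feyerepuz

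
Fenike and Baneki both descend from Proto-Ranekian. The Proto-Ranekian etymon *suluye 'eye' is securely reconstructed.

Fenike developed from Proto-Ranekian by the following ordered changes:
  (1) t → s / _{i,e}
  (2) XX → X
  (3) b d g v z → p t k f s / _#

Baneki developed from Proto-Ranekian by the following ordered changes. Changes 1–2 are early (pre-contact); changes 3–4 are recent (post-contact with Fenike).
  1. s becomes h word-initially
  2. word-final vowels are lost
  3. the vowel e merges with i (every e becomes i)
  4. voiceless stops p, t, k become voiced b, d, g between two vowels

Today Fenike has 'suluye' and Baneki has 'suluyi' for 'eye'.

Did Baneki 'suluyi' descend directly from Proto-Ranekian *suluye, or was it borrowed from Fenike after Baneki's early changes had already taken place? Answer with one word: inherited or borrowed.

borrowed

If inherited, *suluye would pass through all of Baneki's changes:
Baneki: *suluye
  suluye → huluye   [debuccalisation]
  huluye → huluy   [apocope]
  huluy (rule 3 does not apply)
  huluy (rule 4 does not apply)
  giving Baneki huluy.
If borrowed from Fenike 'suluye' after the early changes, it would undergo only the recent ones:
  rule 3 (vowel merger): suluye → suluyi
  rule 4 (intervocalic voicing): no change (suluyi)
  ⇒ as a loan: suluyi
Baneki 'suluyi' matches the loan outcome 'suluyi', not the inherited 'huluy' — it skipped the early Baneki changes, so it was borrowed from Fenike.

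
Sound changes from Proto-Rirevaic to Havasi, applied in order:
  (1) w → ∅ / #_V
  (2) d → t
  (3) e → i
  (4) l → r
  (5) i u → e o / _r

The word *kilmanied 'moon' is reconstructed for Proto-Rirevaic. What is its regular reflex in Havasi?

kermaniit

Havasi: start from *kilmanied.
  rule 1: no change — kilmanied
  rule 2 (unconditioned shift): kilmanied → kilmaniet
  rule 3 (vowel merger): kilmaniet → kilmaniit
  rule 4 (unconditioned shift): kilmaniit → kirmaniit
  rule 5 (pre-rhotic lowering): kirmaniit → kermaniit
  ⇒ Havasi kermaniit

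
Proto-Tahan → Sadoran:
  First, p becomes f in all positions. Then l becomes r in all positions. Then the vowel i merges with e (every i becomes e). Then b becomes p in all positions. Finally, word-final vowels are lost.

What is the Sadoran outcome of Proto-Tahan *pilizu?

Sadoran: *pilizu
  pilizu → filizu   [unconditioned shift]
  filizu → firizu   [unconditioned shift]
  firizu → ferezu   [vowel merger]
  ferezu (rule 4 does not apply)
  ferezu → ferez   [apocope]
  giving Sadoran ferez.

ferez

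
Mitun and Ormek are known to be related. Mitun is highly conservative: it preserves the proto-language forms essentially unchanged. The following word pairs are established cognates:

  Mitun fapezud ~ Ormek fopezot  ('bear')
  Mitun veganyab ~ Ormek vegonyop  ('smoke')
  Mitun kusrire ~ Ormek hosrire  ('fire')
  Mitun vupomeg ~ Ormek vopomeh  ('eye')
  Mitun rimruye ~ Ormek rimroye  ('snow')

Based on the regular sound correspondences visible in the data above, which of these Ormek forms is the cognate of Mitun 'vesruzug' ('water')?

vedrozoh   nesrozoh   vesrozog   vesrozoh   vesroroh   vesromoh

vesrozoh

fapezud ~ fopezot, kusrire ~ hosrire — Mitun u corresponds to Ormek o after a consonant, before a consonant other than r, m, n, p, b, f, v.
vupomeg ~ vopomeh — Mitun g corresponds to Ormek h word-finally.
Applying these to Mitun 'vesruzug':
  vesruzug → vesrozug   (u→o after a consonant, before a consonant other than r, m, n, p, b, f, v)
  vesrozug → vesrozog   (u→o after a consonant, before a consonant other than r, m, n, p, b, f, v)
  vesrozog → vesrozoh   (g→h word-finally)
So the Ormek cognate is 'vesrozoh'.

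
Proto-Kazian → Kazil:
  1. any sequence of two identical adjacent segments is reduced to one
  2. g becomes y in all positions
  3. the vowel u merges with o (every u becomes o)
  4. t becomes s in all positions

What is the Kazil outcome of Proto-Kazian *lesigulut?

lesiyolos

Kazil: *lesigulut > lesiyulut > lesiyolot > lesiyolos  (by unconditioned shift, vowel merger, unconditioned shift)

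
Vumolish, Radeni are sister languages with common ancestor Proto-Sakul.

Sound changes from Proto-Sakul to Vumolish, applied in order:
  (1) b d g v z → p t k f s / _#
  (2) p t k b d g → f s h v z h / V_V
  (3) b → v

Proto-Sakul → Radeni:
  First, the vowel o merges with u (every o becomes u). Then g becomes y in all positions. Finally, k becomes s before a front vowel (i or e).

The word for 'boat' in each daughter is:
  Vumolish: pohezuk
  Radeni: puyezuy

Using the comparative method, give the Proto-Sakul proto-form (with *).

*pogezug

Position 3: Vumolish has h, Radeni has y. Taking the neighbouring segments as reconstructed: Vumolish h could go back to *k or *g or *h; Radeni y could go back to *g or *y — the one source consistent with every daughter is *g.
Position 2: Vumolish has o, Radeni has u. Vumolish preserves o here (none of its changes turn any other segment into o), so the proto-segment is *o.
Verify the candidate proto-form against each daughter:
Vumolish: start from *pogezug.
  rule 1 (final devoicing): pogezug → pogezuk
  rule 2 (intervocalic lenition): pogezuk → pohezuk
  rule 3: no change — pohezuk
  ⇒ Vumolish pohezuk
Radeni: *pogezug
  pogezug → pugezug   [vowel merger]
  pugezug → puyezuy   [unconditioned shift]
  puyezuy (rule 3 does not apply)
  giving Radeni puyezuy.
*pogezug is the unique common source.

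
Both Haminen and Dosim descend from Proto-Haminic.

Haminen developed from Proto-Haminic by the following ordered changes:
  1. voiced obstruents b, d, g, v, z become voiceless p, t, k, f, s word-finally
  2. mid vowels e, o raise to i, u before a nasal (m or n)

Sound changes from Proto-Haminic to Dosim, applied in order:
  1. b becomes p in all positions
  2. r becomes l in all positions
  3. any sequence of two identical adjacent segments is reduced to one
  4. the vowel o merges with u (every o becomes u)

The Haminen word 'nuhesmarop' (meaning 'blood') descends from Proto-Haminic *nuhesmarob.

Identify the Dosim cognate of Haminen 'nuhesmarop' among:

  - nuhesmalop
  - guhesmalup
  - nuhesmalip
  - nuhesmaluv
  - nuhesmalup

nuhesmalup

Dosim: *nuhesmarob
  nuhesmarob → nuhesmarop   [unconditioned shift]
  nuhesmarop → nuhesmalop   [unconditioned shift]
  nuhesmalop (rule 3 does not apply)
  nuhesmalop → nuhesmalup   [vowel merger]
  giving Dosim nuhesmalup.
Among the options, 'nuhesmalup' alone shows every Dosim change applied in order.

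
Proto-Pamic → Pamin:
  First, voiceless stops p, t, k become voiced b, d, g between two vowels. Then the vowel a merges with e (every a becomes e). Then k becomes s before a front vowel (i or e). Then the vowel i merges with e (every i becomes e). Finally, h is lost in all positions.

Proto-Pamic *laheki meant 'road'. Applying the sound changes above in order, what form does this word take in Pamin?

leege

Pamin: start from *laheki.
  rule 1 (intervocalic voicing): laheki → lahegi
  rule 2 (vowel merger): lahegi → lehegi
  rule 3: no change — lehegi
  rule 4 (vowel merger): lehegi → lehege
  rule 5 (h-loss): lehege → leege
  ⇒ Pamin leege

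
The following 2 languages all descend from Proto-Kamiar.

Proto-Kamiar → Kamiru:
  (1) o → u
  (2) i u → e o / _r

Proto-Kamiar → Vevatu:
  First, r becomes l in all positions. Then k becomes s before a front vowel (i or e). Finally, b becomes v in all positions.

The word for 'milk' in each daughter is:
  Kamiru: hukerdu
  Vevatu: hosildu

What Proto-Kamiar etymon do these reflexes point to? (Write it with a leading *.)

*hokirdu

Position 5: Kamiru has r, Vevatu has l. Kamiru preserves r here (none of its changes turn any other segment into r), so the proto-segment is *r.
Position 4: Kamiru has e, Vevatu has i. Vevatu preserves i here (none of its changes turn any other segment into i), so the proto-segment is *i.
Verify the candidate proto-form against each daughter:
Kamiru: start from *hokirdu.
  rule 1 (vowel merger): hokirdu → hukirdu
  rule 2 (pre-rhotic lowering): hukirdu → hukerdu
  ⇒ Kamiru hukerdu
Vevatu: start from *hokirdu.
  rule 1 (unconditioned shift): hokirdu → hokildu
  rule 2 (palatalisation): hokildu → hosildu
  rule 3: no change — hosildu
  ⇒ Vevatu hosildu
*hokirdu is the unique common source.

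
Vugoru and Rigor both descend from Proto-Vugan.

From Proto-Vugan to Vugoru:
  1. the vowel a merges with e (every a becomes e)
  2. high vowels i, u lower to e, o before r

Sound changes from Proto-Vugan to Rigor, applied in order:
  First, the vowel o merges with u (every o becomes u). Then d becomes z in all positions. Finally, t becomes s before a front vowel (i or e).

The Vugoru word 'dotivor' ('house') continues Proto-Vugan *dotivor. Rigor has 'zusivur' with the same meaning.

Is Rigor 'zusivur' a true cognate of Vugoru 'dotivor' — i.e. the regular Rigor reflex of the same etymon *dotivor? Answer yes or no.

Derive the expected Rigor reflex of *dotivor:
Rigor: start from *dotivor.
  rule 1 (vowel merger): dotivor → dutivur
  rule 2 (unconditioned shift): dutivur → zutivur
  rule 3 (palatalisation): zutivur → zusivur
  ⇒ Rigor zusivur
Rigor 'zusivur' matches the regular reflex exactly, so the pair is cognate.

yes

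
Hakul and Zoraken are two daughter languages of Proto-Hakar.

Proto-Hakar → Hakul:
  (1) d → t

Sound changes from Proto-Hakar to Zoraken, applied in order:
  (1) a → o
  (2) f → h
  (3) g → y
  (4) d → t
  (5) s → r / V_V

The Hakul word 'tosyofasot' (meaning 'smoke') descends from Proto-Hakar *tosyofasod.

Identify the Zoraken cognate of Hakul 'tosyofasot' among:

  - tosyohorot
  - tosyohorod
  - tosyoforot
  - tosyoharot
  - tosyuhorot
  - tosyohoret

Zoraken: *tosyofasod > tosyofosod > tosyohosod > tosyohosot > tosyohorot  (by vowel merger, unconditioned shift, unconditioned shift, rhotacism)
Among the options, 'tosyohorot' alone shows every Zoraken change applied in order.

tosyohorot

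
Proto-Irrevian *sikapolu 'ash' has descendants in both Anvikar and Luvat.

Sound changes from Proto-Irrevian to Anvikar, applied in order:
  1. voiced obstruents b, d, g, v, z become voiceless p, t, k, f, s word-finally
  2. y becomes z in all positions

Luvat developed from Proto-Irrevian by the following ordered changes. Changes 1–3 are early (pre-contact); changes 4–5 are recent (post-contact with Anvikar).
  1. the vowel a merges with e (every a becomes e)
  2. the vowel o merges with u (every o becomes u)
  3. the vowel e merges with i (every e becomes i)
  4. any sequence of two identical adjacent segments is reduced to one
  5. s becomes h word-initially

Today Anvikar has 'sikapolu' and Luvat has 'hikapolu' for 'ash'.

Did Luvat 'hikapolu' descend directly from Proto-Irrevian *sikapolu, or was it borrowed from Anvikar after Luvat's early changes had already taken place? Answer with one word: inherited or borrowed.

If inherited, *sikapolu would pass through all of Luvat's changes:
Luvat: *sikapolu
  sikapolu → sikepolu   [vowel merger]
  sikepolu → sikepulu   [vowel merger]
  sikepulu → sikipulu   [vowel merger]
  sikipulu (rule 4 does not apply)
  sikipulu → hikipulu   [debuccalisation]
  giving Luvat hikipulu.
If borrowed from Anvikar 'sikapolu' after the early changes, it would undergo only the recent ones:
  rule 4 (degemination): no change (sikapolu)
  rule 5 (debuccalisation): sikapolu → hikapolu
  ⇒ as a loan: hikapolu
Luvat 'hikapolu' matches the loan outcome 'hikapolu', not the inherited 'hikipulu' — it skipped the early Luvat changes, so it was borrowed from Anvikar.

borrowed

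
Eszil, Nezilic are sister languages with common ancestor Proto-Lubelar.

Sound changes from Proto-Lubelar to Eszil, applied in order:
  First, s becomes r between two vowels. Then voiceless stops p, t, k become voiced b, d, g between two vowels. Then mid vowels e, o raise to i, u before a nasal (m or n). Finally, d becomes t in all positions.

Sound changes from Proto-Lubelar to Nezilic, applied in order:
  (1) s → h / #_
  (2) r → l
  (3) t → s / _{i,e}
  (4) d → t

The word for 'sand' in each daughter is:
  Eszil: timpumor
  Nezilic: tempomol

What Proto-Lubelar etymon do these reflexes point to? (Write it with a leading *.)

*dempomor

Position 5: Eszil has u, Nezilic has o. Nezilic preserves o here (none of its changes turn any other segment into o), so the proto-segment is *o.
Position 8: Eszil has r, Nezilic has l. Taking the neighbouring segments as reconstructed: Eszil r can only go back to *r; Nezilic l could go back to *l or *r — the one source consistent with every daughter is *r.
Position 1: Eszil has t, Nezilic has t. Taking the neighbouring segments as reconstructed: Eszil t could go back to *t or *d; Nezilic t can only go back to *d — the one source consistent with every daughter is *d.
Continuing position by position gives *dempomor; check it forward:
Eszil: start from *dempomor.
  rule 1: no change — dempomor
  rule 2: no change — dempomor
  rule 3 (pre-nasal raising): dempomor → dimpumor
  rule 4 (unconditioned shift): dimpumor → timpumor
  ⇒ Eszil timpumor
Nezilic: start from *dempomor.
  rule 1: no change — dempomor
  rule 2 (unconditioned shift): dempomor → dempomol
  rule 3: no change — dempomol
  rule 4 (unconditioned shift): dempomol → tempomol
  ⇒ Nezilic tempomol
*dempomor is the unique common source.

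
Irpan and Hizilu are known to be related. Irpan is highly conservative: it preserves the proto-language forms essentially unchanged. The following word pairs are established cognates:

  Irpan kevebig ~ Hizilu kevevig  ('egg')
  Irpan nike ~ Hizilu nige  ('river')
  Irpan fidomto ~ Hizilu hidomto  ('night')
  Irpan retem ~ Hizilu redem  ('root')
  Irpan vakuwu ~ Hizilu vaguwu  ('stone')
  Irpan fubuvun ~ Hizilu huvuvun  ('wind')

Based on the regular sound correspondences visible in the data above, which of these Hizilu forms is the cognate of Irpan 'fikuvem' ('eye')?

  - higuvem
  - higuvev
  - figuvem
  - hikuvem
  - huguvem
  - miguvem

fidomto ~ hidomto — Irpan f corresponds to Hizilu h word-initially before a front vowel.
vakuwu ~ vaguwu — Irpan k corresponds to Hizilu g between vowels (before a back vowel).
Applying these to Irpan 'fikuvem':
  fikuvem → hikuvem   (f→h word-initially before a front vowel)
  hikuvem → higuvem   (k→g between vowels (before a back vowel))
So the Hizilu cognate is 'higuvem'.

higuvem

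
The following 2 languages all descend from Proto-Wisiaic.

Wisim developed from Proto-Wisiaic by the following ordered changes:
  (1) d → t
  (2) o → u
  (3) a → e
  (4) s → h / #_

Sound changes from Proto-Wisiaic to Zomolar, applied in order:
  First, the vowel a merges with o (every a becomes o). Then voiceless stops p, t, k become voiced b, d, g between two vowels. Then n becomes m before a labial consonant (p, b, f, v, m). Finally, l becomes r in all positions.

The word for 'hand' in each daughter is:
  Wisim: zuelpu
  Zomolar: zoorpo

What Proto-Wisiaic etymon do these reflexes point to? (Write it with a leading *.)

Position 6: Wisim has u, Zomolar has o. Taking the neighbouring segments as reconstructed: Wisim u could go back to *o or *u; Zomolar o could go back to *a or *o — the one source consistent with every daughter is *o.
Position 2: Wisim has u, Zomolar has o. Taking the neighbouring segments as reconstructed: Wisim u could go back to *o or *u; Zomolar o could go back to *a or *o — the one source consistent with every daughter is *o.
Position 3: Wisim has e, Zomolar has o. Taking the neighbouring segments as reconstructed: Wisim e could go back to *a or *e; Zomolar o could go back to *a or *o — the one source consistent with every daughter is *a.
Continuing position by position gives *zoalpo; check it forward:
Wisim: start from *zoalpo.
  rule 1: no change — zoalpo
  rule 2 (vowel merger): zoalpo → zualpu
  rule 3 (vowel merger): zualpu → zuelpu
  rule 4: no change — zuelpu
  ⇒ Wisim zuelpu
Zomolar: *zoalpo
  zoalpo → zoolpo   [vowel merger]
  zoolpo (rule 2 does not apply)
  zoolpo (rule 3 does not apply)
  zoolpo → zoorpo   [unconditioned shift]
  giving Zomolar zoorpo.
*zoalpo is the unique common source.

*zoalpo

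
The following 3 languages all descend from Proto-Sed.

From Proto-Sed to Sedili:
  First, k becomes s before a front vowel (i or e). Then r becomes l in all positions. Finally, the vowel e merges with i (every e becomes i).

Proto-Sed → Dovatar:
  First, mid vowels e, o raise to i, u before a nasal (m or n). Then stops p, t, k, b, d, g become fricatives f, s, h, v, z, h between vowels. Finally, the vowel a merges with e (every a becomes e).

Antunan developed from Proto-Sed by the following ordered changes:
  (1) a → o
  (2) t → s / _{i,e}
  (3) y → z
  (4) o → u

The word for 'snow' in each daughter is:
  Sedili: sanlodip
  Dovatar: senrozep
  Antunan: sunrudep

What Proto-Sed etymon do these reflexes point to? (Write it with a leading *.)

*sanrodep

Position 2: Sedili has a, Dovatar has e, Antunan has u. Sedili preserves a here (none of its changes turn any other segment into a), so the proto-segment is *a.
Position 7: Sedili has i, Dovatar has e, Antunan has e. Antunan preserves e here (none of its changes turn any other segment into e), so the proto-segment is *e.
Position 5: Sedili has o, Dovatar has o, Antunan has u. Sedili preserves o here (none of its changes turn any other segment into o), so the proto-segment is *o.
Verify the candidate proto-form against each daughter:
Sedili: start from *sanrodep.
  rule 1: no change — sanrodep
  rule 2 (unconditioned shift): sanrodep → sanlodep
  rule 3 (vowel merger): sanlodep → sanlodip
  ⇒ Sedili sanlodip
Dovatar: start from *sanrodep.
  rule 1: no change — sanrodep
  rule 2 (intervocalic lenition): sanrodep → sanrozep
  rule 3 (vowel merger): sanrozep → senrozep
  ⇒ Dovatar senrozep
Antunan: start from *sanrodep.
  rule 1 (vowel merger): sanrodep → sonrodep
  rule 2: no change — sonrodep
  rule 3: no change — sonrodep
  rule 4 (vowel merger): sonrodep → sunrudep
  ⇒ Antunan sunrudep
Only *sanrodep yields all of Sedili sanlodip, Dovatar senrozep, Antunan sunrudep.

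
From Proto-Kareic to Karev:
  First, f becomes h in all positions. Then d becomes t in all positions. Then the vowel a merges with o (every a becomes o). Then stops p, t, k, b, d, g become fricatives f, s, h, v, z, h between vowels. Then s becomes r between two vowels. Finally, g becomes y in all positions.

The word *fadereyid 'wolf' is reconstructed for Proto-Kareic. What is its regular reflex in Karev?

horereyit

Karev: *fadereyid > hadereyid > hatereyit > hotereyit > hosereyit > horereyit  (by unconditioned shift, unconditioned shift, vowel merger, intervocalic lenition, rhotacism)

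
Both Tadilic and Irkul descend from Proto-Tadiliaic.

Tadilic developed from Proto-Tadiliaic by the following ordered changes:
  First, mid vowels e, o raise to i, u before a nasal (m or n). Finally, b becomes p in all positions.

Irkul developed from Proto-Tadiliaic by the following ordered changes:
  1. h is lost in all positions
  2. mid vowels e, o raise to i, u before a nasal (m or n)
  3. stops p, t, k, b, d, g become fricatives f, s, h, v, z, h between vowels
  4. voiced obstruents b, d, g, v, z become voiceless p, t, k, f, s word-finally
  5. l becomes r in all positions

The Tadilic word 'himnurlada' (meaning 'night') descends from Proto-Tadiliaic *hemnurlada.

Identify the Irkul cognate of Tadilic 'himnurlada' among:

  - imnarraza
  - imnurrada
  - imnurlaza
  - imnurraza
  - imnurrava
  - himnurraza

Irkul: *hemnurlada
  hemnurlada → emnurlada   [h-loss]
  emnurlada → imnurlada   [pre-nasal raising]
  imnurlada → imnurlaza   [intervocalic lenition]
  imnurlaza (rule 4 does not apply)
  imnurlaza → imnurraza   [unconditioned shift]
  giving Irkul imnurraza.
Only 'imnurraza' matches the regular Irkul development of *hemnurlada.

imnurraza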